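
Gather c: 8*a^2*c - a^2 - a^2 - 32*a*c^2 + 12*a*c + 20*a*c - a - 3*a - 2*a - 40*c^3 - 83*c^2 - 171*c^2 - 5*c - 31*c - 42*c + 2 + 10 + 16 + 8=-2*a^2 - 6*a - 40*c^3 + c^2*(-32*a - 254) + c*(8*a^2 + 32*a - 78) + 36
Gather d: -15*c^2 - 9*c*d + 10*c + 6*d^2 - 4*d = -15*c^2 + 10*c + 6*d^2 + d*(-9*c - 4)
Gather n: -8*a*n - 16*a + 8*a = -8*a*n - 8*a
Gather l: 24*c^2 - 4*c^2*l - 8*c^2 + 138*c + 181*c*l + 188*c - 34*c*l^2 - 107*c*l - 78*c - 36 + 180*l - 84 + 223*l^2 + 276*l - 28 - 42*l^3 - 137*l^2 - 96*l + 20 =16*c^2 + 248*c - 42*l^3 + l^2*(86 - 34*c) + l*(-4*c^2 + 74*c + 360) - 128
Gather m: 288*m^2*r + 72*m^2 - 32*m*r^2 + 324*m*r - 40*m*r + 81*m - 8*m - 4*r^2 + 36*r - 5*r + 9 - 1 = m^2*(288*r + 72) + m*(-32*r^2 + 284*r + 73) - 4*r^2 + 31*r + 8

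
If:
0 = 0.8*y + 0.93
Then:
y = -1.16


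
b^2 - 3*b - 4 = (b - 4)*(b + 1)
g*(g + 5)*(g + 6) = g^3 + 11*g^2 + 30*g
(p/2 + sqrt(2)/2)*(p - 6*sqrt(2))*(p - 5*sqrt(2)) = p^3/2 - 5*sqrt(2)*p^2 + 19*p + 30*sqrt(2)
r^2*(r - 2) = r^3 - 2*r^2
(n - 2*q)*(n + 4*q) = n^2 + 2*n*q - 8*q^2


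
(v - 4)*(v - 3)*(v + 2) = v^3 - 5*v^2 - 2*v + 24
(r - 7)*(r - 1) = r^2 - 8*r + 7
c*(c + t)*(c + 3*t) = c^3 + 4*c^2*t + 3*c*t^2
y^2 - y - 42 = (y - 7)*(y + 6)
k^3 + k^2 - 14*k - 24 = (k - 4)*(k + 2)*(k + 3)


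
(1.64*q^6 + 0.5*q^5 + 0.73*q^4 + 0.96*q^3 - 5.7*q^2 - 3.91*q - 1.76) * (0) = 0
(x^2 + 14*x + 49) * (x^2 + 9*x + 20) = x^4 + 23*x^3 + 195*x^2 + 721*x + 980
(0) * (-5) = 0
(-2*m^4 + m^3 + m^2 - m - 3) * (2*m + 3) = -4*m^5 - 4*m^4 + 5*m^3 + m^2 - 9*m - 9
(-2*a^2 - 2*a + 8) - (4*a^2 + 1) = -6*a^2 - 2*a + 7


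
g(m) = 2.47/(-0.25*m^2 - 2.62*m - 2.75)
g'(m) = 2.47*(0.5*m + 2.62)/(-0.25*m^2 - 2.62*m - 2.75)^2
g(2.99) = -0.19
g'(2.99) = 0.06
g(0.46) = -0.62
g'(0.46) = 0.44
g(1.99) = -0.28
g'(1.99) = 0.11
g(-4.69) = 0.61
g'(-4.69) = 0.04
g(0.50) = -0.60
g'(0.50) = 0.42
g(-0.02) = -0.92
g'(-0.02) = 0.89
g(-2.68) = 1.00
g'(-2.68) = 0.52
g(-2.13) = 1.46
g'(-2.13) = 1.33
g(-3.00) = 0.86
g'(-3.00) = 0.34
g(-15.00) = -0.13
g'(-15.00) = -0.03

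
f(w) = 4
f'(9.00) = 0.00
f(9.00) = 4.00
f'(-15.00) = 0.00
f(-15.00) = 4.00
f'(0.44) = 0.00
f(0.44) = 4.00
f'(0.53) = 0.00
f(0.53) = 4.00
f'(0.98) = 0.00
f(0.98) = 4.00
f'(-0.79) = 0.00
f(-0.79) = 4.00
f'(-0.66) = 0.00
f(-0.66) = 4.00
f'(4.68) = 0.00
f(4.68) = 4.00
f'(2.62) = 0.00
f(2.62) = 4.00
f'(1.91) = 0.00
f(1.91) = 4.00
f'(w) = 0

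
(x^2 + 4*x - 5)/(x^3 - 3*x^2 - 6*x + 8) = (x + 5)/(x^2 - 2*x - 8)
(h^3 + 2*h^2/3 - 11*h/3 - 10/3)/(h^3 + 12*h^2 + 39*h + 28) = (3*h^2 - h - 10)/(3*(h^2 + 11*h + 28))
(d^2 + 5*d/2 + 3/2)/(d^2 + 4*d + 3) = (d + 3/2)/(d + 3)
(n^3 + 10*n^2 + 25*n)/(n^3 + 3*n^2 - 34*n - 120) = n*(n + 5)/(n^2 - 2*n - 24)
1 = 1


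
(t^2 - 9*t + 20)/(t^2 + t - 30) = (t - 4)/(t + 6)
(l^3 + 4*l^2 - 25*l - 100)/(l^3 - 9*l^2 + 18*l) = (l^3 + 4*l^2 - 25*l - 100)/(l*(l^2 - 9*l + 18))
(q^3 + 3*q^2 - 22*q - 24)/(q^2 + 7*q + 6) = q - 4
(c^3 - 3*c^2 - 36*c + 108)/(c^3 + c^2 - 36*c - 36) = (c - 3)/(c + 1)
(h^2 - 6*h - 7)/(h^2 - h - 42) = (h + 1)/(h + 6)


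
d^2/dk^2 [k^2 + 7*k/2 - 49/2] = 2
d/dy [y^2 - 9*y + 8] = 2*y - 9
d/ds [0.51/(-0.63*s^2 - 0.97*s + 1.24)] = (0.6426*s + 0.4947)/(0.63*s^2 + 0.97*s - 1.24)^2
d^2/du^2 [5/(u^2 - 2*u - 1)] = 10*(u^2 - 2*u - 4*(u - 1)^2 - 1)/(-u^2 + 2*u + 1)^3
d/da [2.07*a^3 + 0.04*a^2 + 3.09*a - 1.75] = 6.21*a^2 + 0.08*a + 3.09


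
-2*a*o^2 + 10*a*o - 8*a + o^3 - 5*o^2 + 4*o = (-2*a + o)*(o - 4)*(o - 1)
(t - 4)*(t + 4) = t^2 - 16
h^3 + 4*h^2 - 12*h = h*(h - 2)*(h + 6)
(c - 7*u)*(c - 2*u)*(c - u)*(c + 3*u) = c^4 - 7*c^3*u - 7*c^2*u^2 + 55*c*u^3 - 42*u^4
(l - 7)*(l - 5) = l^2 - 12*l + 35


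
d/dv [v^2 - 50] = 2*v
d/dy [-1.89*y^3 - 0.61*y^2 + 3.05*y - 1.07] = -5.67*y^2 - 1.22*y + 3.05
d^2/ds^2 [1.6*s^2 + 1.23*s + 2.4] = 3.20000000000000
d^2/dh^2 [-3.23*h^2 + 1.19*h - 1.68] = -6.46000000000000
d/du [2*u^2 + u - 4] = 4*u + 1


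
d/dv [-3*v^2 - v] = -6*v - 1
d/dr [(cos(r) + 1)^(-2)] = 2*sin(r)/(cos(r) + 1)^3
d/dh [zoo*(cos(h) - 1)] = zoo*sin(h)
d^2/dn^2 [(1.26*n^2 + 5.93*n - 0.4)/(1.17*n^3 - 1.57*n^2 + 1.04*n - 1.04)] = (3.449628*n^6 + 48.705462*n^5 - 81.12663*n^4 + 52.137634*n^3 + 65.40744*n^2 - 57.096624*n + 15.994368)/(1.601613*n^9 - 6.447519*n^8 + 12.922767*n^7 - 19.603117*n^6 + 22.94916*n^5 - 20.377656*n^4 + 15.109952*n^3 - 8.468928*n^2 + 3.374592*n - 1.124864)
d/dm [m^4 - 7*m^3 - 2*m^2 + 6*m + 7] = 4*m^3 - 21*m^2 - 4*m + 6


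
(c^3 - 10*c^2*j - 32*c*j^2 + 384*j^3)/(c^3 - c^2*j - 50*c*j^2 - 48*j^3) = (c - 8*j)/(c + j)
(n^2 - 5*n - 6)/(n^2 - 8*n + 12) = (n + 1)/(n - 2)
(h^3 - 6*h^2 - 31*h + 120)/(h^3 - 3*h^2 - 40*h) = (h - 3)/h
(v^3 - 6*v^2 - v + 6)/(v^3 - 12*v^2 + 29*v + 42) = (v - 1)/(v - 7)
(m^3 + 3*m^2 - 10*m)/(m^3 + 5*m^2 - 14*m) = (m + 5)/(m + 7)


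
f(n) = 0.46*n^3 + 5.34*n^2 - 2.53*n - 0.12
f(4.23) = 119.54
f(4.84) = 164.88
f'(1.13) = 11.30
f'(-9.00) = 13.13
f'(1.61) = 18.24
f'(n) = 1.38*n^2 + 10.68*n - 2.53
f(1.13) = 4.50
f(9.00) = 744.99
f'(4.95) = 84.15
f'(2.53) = 33.32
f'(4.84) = 81.49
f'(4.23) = 67.34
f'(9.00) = 205.37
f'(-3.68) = -23.14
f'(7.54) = 156.45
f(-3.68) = 58.58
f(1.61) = 11.57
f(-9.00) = 119.85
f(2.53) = 35.11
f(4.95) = 173.99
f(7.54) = 481.58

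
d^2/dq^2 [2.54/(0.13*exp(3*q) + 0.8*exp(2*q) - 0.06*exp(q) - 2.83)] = ((-2.9718*exp(2*q) - 8.128*exp(q) + 0.1524)*(0.13*exp(3*q) + 0.8*exp(2*q) - 0.06*exp(q) - 2.83) + 2.54*(0.39*exp(2*q) + 1.6*exp(q) - 0.06)*(0.78*exp(2*q) + 3.2*exp(q) - 0.12)*exp(q))*exp(q)/(0.13*exp(3*q) + 0.8*exp(2*q) - 0.06*exp(q) - 2.83)^3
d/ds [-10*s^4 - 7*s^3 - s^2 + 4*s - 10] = -40*s^3 - 21*s^2 - 2*s + 4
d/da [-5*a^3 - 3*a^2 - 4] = 3*a*(-5*a - 2)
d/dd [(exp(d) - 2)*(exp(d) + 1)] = (2*exp(d) - 1)*exp(d)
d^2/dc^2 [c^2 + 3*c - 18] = 2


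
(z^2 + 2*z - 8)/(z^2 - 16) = (z - 2)/(z - 4)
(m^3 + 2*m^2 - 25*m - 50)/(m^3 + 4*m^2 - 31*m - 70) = (m + 5)/(m + 7)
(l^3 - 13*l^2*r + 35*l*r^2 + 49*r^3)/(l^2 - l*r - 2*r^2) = (-l^2 + 14*l*r - 49*r^2)/(-l + 2*r)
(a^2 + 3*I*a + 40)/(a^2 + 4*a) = (a^2 + 3*I*a + 40)/(a*(a + 4))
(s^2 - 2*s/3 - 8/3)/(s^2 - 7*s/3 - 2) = (-3*s^2 + 2*s + 8)/(-3*s^2 + 7*s + 6)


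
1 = 1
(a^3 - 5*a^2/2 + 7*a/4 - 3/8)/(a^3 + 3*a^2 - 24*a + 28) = (8*a^3 - 20*a^2 + 14*a - 3)/(8*(a^3 + 3*a^2 - 24*a + 28))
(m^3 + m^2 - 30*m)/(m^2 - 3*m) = (m^2 + m - 30)/(m - 3)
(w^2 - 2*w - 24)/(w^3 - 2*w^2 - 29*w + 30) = (w + 4)/(w^2 + 4*w - 5)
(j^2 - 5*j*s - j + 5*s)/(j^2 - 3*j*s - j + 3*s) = (-j + 5*s)/(-j + 3*s)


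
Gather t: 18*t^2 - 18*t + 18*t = 18*t^2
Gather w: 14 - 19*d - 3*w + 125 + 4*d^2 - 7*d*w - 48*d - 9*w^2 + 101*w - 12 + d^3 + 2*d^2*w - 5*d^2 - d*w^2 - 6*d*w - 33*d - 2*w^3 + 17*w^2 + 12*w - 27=d^3 - d^2 - 100*d - 2*w^3 + w^2*(8 - d) + w*(2*d^2 - 13*d + 110) + 100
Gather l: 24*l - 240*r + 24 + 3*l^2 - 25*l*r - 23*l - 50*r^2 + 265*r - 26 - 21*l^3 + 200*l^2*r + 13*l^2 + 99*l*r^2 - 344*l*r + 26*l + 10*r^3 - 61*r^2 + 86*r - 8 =-21*l^3 + l^2*(200*r + 16) + l*(99*r^2 - 369*r + 27) + 10*r^3 - 111*r^2 + 111*r - 10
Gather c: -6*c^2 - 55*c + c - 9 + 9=-6*c^2 - 54*c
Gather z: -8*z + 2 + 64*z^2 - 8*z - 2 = 64*z^2 - 16*z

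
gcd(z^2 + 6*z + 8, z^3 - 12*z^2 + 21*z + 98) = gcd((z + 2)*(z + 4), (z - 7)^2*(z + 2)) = z + 2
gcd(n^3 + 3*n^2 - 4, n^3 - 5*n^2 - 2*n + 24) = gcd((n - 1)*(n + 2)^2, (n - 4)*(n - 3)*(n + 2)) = n + 2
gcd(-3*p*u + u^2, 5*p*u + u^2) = u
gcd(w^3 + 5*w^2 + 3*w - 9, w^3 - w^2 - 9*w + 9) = w^2 + 2*w - 3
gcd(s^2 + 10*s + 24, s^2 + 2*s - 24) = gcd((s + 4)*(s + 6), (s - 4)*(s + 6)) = s + 6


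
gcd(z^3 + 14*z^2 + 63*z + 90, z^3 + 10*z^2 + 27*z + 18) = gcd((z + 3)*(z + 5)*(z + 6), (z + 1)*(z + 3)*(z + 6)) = z^2 + 9*z + 18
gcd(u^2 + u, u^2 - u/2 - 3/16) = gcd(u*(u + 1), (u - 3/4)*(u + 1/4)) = 1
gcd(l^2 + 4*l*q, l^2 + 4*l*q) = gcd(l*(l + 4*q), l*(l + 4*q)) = l^2 + 4*l*q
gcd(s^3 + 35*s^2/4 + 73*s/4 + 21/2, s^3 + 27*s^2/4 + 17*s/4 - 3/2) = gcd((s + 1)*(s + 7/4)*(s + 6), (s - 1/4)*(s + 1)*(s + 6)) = s^2 + 7*s + 6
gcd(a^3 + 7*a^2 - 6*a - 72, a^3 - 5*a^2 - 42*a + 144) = a^2 + 3*a - 18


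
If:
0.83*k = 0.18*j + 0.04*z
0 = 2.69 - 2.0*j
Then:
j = 1.34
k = 0.0481927710843374*z + 0.291686746987952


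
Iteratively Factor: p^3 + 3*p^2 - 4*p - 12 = (p + 2)*(p^2 + p - 6) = (p + 2)*(p + 3)*(p - 2)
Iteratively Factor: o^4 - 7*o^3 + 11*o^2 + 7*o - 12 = (o + 1)*(o^3 - 8*o^2 + 19*o - 12) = (o - 1)*(o + 1)*(o^2 - 7*o + 12) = (o - 4)*(o - 1)*(o + 1)*(o - 3)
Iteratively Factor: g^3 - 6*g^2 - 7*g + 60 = (g - 5)*(g^2 - g - 12) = (g - 5)*(g + 3)*(g - 4)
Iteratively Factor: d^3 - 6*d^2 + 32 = (d + 2)*(d^2 - 8*d + 16) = (d - 4)*(d + 2)*(d - 4)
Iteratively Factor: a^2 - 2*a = (a - 2)*(a)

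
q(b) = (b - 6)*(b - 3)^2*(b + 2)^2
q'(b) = (b - 6)*(b - 3)^2*(2*b + 4) + (b - 6)*(b + 2)^2*(2*b - 6) + (b - 3)^2*(b + 2)^2 = 5*b^4 - 32*b^3 + 3*b^2 + 156*b - 36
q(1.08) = -172.06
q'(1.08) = 102.47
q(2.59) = -12.08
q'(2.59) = 57.19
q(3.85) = -53.16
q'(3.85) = -118.53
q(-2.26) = -15.45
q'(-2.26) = 126.58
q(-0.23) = -203.63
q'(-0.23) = -71.32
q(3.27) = -5.53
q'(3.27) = -41.02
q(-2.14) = -4.22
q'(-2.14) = 62.37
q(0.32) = -219.58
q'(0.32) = 13.23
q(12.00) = 95256.00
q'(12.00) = 50652.00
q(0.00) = -216.00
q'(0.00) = -36.00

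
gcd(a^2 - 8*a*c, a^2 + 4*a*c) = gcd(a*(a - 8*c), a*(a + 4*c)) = a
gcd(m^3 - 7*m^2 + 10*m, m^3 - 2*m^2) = m^2 - 2*m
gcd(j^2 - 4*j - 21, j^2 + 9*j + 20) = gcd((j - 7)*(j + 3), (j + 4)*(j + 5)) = 1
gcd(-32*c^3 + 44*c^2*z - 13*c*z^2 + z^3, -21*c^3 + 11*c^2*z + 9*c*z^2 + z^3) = -c + z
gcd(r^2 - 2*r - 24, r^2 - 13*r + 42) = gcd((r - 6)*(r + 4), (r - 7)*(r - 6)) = r - 6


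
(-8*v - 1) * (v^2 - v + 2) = -8*v^3 + 7*v^2 - 15*v - 2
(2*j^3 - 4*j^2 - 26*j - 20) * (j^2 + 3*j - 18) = 2*j^5 + 2*j^4 - 74*j^3 - 26*j^2 + 408*j + 360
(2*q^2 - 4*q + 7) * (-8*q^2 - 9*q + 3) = -16*q^4 + 14*q^3 - 14*q^2 - 75*q + 21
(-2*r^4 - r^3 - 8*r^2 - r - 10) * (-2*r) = 4*r^5 + 2*r^4 + 16*r^3 + 2*r^2 + 20*r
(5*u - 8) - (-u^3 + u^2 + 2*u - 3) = u^3 - u^2 + 3*u - 5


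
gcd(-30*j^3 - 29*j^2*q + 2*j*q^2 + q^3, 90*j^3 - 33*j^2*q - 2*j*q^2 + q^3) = -30*j^2 + j*q + q^2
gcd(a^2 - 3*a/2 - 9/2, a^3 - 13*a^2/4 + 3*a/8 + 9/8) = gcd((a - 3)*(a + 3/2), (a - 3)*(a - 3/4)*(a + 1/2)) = a - 3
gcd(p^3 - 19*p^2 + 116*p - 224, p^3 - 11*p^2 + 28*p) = p^2 - 11*p + 28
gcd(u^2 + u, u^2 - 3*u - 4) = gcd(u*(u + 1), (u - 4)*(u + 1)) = u + 1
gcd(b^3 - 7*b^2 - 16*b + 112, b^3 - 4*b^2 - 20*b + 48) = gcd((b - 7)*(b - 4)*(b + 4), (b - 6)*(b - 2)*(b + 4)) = b + 4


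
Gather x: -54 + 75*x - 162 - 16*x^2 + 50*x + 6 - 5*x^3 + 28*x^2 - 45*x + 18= -5*x^3 + 12*x^2 + 80*x - 192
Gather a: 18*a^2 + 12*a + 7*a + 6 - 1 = 18*a^2 + 19*a + 5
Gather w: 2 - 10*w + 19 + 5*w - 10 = 11 - 5*w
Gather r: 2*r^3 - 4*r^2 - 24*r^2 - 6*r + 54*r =2*r^3 - 28*r^2 + 48*r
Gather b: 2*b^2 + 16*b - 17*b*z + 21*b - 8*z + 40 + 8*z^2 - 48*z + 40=2*b^2 + b*(37 - 17*z) + 8*z^2 - 56*z + 80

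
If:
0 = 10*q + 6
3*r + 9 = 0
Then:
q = -3/5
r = -3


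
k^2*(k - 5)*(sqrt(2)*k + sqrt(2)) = sqrt(2)*k^4 - 4*sqrt(2)*k^3 - 5*sqrt(2)*k^2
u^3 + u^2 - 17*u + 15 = (u - 3)*(u - 1)*(u + 5)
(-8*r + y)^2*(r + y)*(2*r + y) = 128*r^4 + 160*r^3*y + 18*r^2*y^2 - 13*r*y^3 + y^4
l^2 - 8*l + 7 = (l - 7)*(l - 1)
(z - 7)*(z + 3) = z^2 - 4*z - 21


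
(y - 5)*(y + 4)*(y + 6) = y^3 + 5*y^2 - 26*y - 120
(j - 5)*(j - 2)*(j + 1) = j^3 - 6*j^2 + 3*j + 10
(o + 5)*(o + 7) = o^2 + 12*o + 35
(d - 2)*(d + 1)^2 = d^3 - 3*d - 2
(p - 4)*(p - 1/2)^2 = p^3 - 5*p^2 + 17*p/4 - 1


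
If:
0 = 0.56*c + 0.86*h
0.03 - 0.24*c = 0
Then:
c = 0.12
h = -0.08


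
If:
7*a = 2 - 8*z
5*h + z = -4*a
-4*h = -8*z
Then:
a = 22/45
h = -16/45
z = -8/45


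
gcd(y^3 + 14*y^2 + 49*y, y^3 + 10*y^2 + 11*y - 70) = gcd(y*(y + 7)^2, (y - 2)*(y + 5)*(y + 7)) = y + 7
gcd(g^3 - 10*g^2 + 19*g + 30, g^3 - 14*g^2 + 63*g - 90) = g^2 - 11*g + 30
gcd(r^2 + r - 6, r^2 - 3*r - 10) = 1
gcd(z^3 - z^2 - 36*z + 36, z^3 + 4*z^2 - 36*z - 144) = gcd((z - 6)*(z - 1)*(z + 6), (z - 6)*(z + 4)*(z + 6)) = z^2 - 36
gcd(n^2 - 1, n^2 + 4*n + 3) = n + 1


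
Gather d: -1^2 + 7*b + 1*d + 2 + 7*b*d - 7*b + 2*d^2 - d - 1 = 7*b*d + 2*d^2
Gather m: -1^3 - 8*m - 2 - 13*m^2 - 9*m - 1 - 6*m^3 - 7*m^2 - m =-6*m^3 - 20*m^2 - 18*m - 4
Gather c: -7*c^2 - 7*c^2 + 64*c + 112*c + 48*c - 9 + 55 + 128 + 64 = -14*c^2 + 224*c + 238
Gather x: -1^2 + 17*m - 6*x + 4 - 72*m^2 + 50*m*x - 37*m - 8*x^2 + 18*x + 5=-72*m^2 - 20*m - 8*x^2 + x*(50*m + 12) + 8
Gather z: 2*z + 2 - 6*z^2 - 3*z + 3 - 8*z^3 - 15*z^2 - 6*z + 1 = -8*z^3 - 21*z^2 - 7*z + 6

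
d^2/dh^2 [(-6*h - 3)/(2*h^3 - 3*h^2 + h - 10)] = 6*(-(2*h + 1)*(6*h^2 - 6*h + 1)^2 + (12*h^2 - 12*h + 3*(2*h - 1)*(2*h + 1) + 2)*(2*h^3 - 3*h^2 + h - 10))/(2*h^3 - 3*h^2 + h - 10)^3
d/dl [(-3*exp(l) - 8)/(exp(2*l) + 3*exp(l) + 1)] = (3*exp(2*l) + 16*exp(l) + 21)*exp(l)/(exp(4*l) + 6*exp(3*l) + 11*exp(2*l) + 6*exp(l) + 1)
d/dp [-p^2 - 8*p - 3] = -2*p - 8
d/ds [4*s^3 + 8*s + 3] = 12*s^2 + 8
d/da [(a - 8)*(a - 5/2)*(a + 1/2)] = 3*a^2 - 20*a + 59/4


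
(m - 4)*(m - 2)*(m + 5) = m^3 - m^2 - 22*m + 40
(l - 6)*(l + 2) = l^2 - 4*l - 12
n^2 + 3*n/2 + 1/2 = (n + 1/2)*(n + 1)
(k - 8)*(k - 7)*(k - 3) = k^3 - 18*k^2 + 101*k - 168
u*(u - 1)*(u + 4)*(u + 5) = u^4 + 8*u^3 + 11*u^2 - 20*u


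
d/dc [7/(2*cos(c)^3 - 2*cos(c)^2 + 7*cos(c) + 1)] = 28*(6*cos(c)^2 - 4*cos(c) + 7)*sin(c)/(17*cos(c) - 2*cos(2*c) + cos(3*c))^2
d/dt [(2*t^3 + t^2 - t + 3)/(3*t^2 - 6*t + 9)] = (2*t^4 - 8*t^3 + 17*t^2 + 3)/(3*(t^4 - 4*t^3 + 10*t^2 - 12*t + 9))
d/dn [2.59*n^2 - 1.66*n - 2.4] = 5.18*n - 1.66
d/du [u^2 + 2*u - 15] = 2*u + 2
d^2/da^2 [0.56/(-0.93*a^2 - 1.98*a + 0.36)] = (0.968688*a^2 + 2.062368*a - 0.56*(1.86*a + 1.98)*(3.72*a + 3.96) - 0.374976)/(0.93*a^2 + 1.98*a - 0.36)^3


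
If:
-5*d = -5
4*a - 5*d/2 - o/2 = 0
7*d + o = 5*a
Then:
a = -2/3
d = 1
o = -31/3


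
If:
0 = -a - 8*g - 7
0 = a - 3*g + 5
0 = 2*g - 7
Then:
No Solution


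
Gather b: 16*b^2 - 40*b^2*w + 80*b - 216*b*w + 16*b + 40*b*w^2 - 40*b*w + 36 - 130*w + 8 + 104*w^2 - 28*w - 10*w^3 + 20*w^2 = b^2*(16 - 40*w) + b*(40*w^2 - 256*w + 96) - 10*w^3 + 124*w^2 - 158*w + 44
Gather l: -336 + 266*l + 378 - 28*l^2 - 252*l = -28*l^2 + 14*l + 42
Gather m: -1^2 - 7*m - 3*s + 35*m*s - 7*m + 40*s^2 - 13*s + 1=m*(35*s - 14) + 40*s^2 - 16*s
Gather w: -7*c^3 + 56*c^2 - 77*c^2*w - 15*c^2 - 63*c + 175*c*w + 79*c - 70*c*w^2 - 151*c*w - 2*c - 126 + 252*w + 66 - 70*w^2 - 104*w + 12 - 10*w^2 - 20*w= -7*c^3 + 41*c^2 + 14*c + w^2*(-70*c - 80) + w*(-77*c^2 + 24*c + 128) - 48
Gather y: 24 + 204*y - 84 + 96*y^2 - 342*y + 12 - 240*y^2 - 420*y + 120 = -144*y^2 - 558*y + 72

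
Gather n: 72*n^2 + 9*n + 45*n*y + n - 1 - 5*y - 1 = 72*n^2 + n*(45*y + 10) - 5*y - 2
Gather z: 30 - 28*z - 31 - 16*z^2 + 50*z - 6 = -16*z^2 + 22*z - 7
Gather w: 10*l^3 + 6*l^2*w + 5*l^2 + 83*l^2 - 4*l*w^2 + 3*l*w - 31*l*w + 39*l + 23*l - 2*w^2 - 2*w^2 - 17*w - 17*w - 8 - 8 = 10*l^3 + 88*l^2 + 62*l + w^2*(-4*l - 4) + w*(6*l^2 - 28*l - 34) - 16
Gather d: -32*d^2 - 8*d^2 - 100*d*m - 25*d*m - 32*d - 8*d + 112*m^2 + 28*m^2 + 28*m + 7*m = -40*d^2 + d*(-125*m - 40) + 140*m^2 + 35*m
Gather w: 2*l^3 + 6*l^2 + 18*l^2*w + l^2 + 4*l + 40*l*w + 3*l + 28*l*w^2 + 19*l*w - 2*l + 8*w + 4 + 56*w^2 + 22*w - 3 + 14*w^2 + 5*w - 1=2*l^3 + 7*l^2 + 5*l + w^2*(28*l + 70) + w*(18*l^2 + 59*l + 35)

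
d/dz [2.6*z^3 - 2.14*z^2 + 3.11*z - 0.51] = 7.8*z^2 - 4.28*z + 3.11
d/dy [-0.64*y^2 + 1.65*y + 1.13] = 1.65 - 1.28*y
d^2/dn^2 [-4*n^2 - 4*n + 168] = -8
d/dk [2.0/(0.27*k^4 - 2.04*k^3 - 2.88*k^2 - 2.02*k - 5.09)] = (-2.16*k^3 + 12.24*k^2 + 11.52*k + 4.04)/(-0.27*k^4 + 2.04*k^3 + 2.88*k^2 + 2.02*k + 5.09)^2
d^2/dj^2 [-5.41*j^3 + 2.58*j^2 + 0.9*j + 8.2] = 5.16 - 32.46*j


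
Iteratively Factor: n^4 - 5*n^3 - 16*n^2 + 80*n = (n)*(n^3 - 5*n^2 - 16*n + 80) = n*(n + 4)*(n^2 - 9*n + 20) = n*(n - 5)*(n + 4)*(n - 4)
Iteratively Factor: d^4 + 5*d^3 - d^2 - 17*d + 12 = (d + 3)*(d^3 + 2*d^2 - 7*d + 4) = (d + 3)*(d + 4)*(d^2 - 2*d + 1) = (d - 1)*(d + 3)*(d + 4)*(d - 1)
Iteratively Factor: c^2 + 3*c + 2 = (c + 1)*(c + 2)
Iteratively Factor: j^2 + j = (j + 1)*(j)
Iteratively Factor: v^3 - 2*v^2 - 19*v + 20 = (v - 5)*(v^2 + 3*v - 4) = (v - 5)*(v + 4)*(v - 1)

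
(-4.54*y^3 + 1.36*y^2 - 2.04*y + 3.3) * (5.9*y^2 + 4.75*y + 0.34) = -26.786*y^5 - 13.541*y^4 - 7.1196*y^3 + 10.2424*y^2 + 14.9814*y + 1.122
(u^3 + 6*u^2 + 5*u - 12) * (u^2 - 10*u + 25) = u^5 - 4*u^4 - 30*u^3 + 88*u^2 + 245*u - 300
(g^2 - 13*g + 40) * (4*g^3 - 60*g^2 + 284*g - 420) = 4*g^5 - 112*g^4 + 1224*g^3 - 6512*g^2 + 16820*g - 16800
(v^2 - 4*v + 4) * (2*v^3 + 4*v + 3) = 2*v^5 - 8*v^4 + 12*v^3 - 13*v^2 + 4*v + 12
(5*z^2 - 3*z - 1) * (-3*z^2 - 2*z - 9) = -15*z^4 - z^3 - 36*z^2 + 29*z + 9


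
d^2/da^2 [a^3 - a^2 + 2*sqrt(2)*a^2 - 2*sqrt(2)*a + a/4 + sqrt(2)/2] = 6*a - 2 + 4*sqrt(2)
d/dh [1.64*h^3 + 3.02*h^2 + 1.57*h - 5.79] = 4.92*h^2 + 6.04*h + 1.57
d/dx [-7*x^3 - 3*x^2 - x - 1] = -21*x^2 - 6*x - 1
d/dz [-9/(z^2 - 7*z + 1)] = 9*(2*z - 7)/(z^2 - 7*z + 1)^2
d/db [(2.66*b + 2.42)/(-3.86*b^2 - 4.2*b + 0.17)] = (10.2676*b^2 + 18.6824*b + 10.6162)/(14.8996*b^4 + 32.424*b^3 + 16.3276*b^2 - 1.428*b + 0.0289)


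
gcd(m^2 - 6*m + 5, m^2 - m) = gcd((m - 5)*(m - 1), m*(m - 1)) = m - 1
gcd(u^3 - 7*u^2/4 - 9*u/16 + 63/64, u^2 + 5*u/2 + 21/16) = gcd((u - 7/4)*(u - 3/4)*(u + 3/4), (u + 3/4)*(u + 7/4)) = u + 3/4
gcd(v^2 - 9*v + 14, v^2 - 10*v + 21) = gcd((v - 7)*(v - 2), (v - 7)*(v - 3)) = v - 7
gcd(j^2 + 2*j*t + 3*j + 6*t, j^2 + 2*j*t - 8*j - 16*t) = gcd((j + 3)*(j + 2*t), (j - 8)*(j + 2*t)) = j + 2*t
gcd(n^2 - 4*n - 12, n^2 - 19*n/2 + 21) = n - 6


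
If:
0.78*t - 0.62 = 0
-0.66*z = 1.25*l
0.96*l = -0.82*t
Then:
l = -0.68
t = 0.79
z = 1.29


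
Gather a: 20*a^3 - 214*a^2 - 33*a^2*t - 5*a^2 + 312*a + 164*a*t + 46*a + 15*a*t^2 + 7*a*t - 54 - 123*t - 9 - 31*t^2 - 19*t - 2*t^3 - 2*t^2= 20*a^3 + a^2*(-33*t - 219) + a*(15*t^2 + 171*t + 358) - 2*t^3 - 33*t^2 - 142*t - 63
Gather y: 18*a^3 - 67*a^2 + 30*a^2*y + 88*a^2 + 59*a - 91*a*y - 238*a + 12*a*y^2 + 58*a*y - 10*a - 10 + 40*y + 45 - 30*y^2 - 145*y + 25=18*a^3 + 21*a^2 - 189*a + y^2*(12*a - 30) + y*(30*a^2 - 33*a - 105) + 60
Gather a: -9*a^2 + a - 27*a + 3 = -9*a^2 - 26*a + 3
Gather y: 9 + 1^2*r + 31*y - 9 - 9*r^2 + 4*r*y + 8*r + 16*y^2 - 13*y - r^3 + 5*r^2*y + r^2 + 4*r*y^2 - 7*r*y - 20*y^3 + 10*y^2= -r^3 - 8*r^2 + 9*r - 20*y^3 + y^2*(4*r + 26) + y*(5*r^2 - 3*r + 18)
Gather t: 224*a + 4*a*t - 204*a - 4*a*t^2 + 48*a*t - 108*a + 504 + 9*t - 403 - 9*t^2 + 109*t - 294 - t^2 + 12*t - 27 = -88*a + t^2*(-4*a - 10) + t*(52*a + 130) - 220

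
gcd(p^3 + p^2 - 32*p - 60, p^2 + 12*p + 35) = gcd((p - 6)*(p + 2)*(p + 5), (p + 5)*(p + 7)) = p + 5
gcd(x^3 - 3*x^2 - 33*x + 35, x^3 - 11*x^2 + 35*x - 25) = x - 1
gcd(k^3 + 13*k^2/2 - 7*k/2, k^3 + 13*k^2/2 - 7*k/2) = k^3 + 13*k^2/2 - 7*k/2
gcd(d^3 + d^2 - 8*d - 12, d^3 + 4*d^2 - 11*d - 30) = d^2 - d - 6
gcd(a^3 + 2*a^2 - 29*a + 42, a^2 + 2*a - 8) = a - 2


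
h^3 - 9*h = h*(h - 3)*(h + 3)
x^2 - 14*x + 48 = (x - 8)*(x - 6)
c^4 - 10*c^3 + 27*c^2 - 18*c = c*(c - 6)*(c - 3)*(c - 1)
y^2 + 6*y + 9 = (y + 3)^2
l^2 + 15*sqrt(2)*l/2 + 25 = (l + 5*sqrt(2)/2)*(l + 5*sqrt(2))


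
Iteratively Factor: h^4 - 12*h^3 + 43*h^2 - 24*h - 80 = (h + 1)*(h^3 - 13*h^2 + 56*h - 80) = (h - 4)*(h + 1)*(h^2 - 9*h + 20) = (h - 5)*(h - 4)*(h + 1)*(h - 4)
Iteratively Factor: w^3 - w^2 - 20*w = (w - 5)*(w^2 + 4*w) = (w - 5)*(w + 4)*(w)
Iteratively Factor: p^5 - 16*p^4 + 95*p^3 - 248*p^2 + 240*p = (p - 4)*(p^4 - 12*p^3 + 47*p^2 - 60*p) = (p - 5)*(p - 4)*(p^3 - 7*p^2 + 12*p) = (p - 5)*(p - 4)^2*(p^2 - 3*p) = (p - 5)*(p - 4)^2*(p - 3)*(p)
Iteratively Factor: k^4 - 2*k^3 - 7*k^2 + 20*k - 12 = (k - 2)*(k^3 - 7*k + 6) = (k - 2)^2*(k^2 + 2*k - 3) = (k - 2)^2*(k - 1)*(k + 3)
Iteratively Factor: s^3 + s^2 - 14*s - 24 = (s - 4)*(s^2 + 5*s + 6) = (s - 4)*(s + 3)*(s + 2)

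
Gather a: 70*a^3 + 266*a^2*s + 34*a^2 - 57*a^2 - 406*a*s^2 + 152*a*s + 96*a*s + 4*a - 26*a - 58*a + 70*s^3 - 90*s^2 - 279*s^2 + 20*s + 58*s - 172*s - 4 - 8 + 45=70*a^3 + a^2*(266*s - 23) + a*(-406*s^2 + 248*s - 80) + 70*s^3 - 369*s^2 - 94*s + 33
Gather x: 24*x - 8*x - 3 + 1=16*x - 2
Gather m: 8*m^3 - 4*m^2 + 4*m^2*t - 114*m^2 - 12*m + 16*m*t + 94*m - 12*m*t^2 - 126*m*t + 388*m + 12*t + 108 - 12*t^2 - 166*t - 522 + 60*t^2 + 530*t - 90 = 8*m^3 + m^2*(4*t - 118) + m*(-12*t^2 - 110*t + 470) + 48*t^2 + 376*t - 504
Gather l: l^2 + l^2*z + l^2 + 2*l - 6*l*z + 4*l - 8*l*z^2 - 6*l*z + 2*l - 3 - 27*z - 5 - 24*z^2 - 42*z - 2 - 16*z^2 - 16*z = l^2*(z + 2) + l*(-8*z^2 - 12*z + 8) - 40*z^2 - 85*z - 10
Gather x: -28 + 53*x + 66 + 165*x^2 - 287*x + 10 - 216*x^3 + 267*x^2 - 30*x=-216*x^3 + 432*x^2 - 264*x + 48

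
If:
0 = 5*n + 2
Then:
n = -2/5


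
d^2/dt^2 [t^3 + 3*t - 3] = 6*t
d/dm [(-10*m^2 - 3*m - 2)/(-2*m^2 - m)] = 2*(2*m^2 - 4*m - 1)/(m^2*(4*m^2 + 4*m + 1))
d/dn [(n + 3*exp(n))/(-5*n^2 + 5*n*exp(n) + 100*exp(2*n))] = (-(n + 3*exp(n))*(n*exp(n) - 2*n + 40*exp(2*n) + exp(n)) + (3*exp(n) + 1)*(-n^2 + n*exp(n) + 20*exp(2*n)))/(5*(-n^2 + n*exp(n) + 20*exp(2*n))^2)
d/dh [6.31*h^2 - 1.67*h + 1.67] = 12.62*h - 1.67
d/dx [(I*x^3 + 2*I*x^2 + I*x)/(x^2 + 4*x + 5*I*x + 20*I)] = (I*x^4 + x^3*(-10 + 8*I) + x^2*(-70 + 7*I) - 80*x - 20)/(x^4 + x^3*(8 + 10*I) + x^2*(-9 + 80*I) + x*(-200 + 160*I) - 400)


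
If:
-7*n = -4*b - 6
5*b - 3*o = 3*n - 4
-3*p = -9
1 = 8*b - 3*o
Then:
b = 17/33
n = 38/33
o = 103/99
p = 3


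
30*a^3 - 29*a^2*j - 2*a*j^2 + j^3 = (-6*a + j)*(-a + j)*(5*a + j)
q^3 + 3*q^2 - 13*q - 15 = (q - 3)*(q + 1)*(q + 5)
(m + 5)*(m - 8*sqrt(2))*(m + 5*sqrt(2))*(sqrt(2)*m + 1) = sqrt(2)*m^4 - 5*m^3 + 5*sqrt(2)*m^3 - 83*sqrt(2)*m^2 - 25*m^2 - 415*sqrt(2)*m - 80*m - 400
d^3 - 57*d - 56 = (d - 8)*(d + 1)*(d + 7)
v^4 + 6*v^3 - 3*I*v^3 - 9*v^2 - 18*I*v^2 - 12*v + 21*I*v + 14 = (v + 7)*(v - 2*I)*(-I*v + I)*(I*v + 1)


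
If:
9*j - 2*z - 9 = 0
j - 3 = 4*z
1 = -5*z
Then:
No Solution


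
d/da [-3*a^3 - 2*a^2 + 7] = a*(-9*a - 4)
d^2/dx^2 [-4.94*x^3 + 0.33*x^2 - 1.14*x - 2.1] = 0.66 - 29.64*x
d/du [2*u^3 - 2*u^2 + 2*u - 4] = 6*u^2 - 4*u + 2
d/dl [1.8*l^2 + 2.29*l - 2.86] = 3.6*l + 2.29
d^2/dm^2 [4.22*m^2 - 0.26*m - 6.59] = 8.44000000000000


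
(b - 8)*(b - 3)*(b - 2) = b^3 - 13*b^2 + 46*b - 48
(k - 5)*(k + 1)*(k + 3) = k^3 - k^2 - 17*k - 15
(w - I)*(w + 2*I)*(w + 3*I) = w^3 + 4*I*w^2 - w + 6*I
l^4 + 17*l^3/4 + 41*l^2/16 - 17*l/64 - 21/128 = (l - 1/4)*(l + 1/4)*(l + 3/4)*(l + 7/2)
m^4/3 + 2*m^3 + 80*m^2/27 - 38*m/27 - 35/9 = (m/3 + 1)*(m - 1)*(m + 5/3)*(m + 7/3)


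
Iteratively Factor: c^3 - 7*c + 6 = (c - 1)*(c^2 + c - 6) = (c - 2)*(c - 1)*(c + 3)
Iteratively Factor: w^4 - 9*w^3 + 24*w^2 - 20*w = (w - 2)*(w^3 - 7*w^2 + 10*w) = (w - 5)*(w - 2)*(w^2 - 2*w) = w*(w - 5)*(w - 2)*(w - 2)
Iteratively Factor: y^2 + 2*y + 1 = (y + 1)*(y + 1)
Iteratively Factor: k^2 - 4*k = (k)*(k - 4)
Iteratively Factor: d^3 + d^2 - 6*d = (d - 2)*(d^2 + 3*d) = d*(d - 2)*(d + 3)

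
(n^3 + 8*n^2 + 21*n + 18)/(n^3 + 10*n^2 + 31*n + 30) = (n + 3)/(n + 5)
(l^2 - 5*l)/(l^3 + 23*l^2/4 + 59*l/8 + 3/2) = 8*l*(l - 5)/(8*l^3 + 46*l^2 + 59*l + 12)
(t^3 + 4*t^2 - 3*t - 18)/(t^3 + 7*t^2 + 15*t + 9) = (t - 2)/(t + 1)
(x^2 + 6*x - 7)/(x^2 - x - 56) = (x - 1)/(x - 8)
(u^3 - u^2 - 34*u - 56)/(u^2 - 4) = (u^2 - 3*u - 28)/(u - 2)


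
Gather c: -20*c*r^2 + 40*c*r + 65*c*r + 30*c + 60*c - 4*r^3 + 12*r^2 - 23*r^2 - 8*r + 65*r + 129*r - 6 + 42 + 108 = c*(-20*r^2 + 105*r + 90) - 4*r^3 - 11*r^2 + 186*r + 144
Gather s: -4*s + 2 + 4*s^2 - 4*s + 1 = 4*s^2 - 8*s + 3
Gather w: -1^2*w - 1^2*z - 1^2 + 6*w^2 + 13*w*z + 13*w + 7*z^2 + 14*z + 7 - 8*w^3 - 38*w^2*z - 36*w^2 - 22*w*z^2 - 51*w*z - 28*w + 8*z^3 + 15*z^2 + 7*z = -8*w^3 + w^2*(-38*z - 30) + w*(-22*z^2 - 38*z - 16) + 8*z^3 + 22*z^2 + 20*z + 6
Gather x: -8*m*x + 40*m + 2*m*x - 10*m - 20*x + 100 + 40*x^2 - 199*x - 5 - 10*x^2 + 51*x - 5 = 30*m + 30*x^2 + x*(-6*m - 168) + 90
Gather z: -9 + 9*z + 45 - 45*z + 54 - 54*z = 90 - 90*z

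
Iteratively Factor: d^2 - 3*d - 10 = (d - 5)*(d + 2)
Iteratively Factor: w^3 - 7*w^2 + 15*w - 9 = (w - 3)*(w^2 - 4*w + 3) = (w - 3)^2*(w - 1)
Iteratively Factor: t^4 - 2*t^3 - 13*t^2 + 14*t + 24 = (t - 2)*(t^3 - 13*t - 12) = (t - 2)*(t + 1)*(t^2 - t - 12) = (t - 2)*(t + 1)*(t + 3)*(t - 4)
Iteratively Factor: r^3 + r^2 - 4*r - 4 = (r - 2)*(r^2 + 3*r + 2) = (r - 2)*(r + 1)*(r + 2)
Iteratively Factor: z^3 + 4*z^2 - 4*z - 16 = (z - 2)*(z^2 + 6*z + 8) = (z - 2)*(z + 2)*(z + 4)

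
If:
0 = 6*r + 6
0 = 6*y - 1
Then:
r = -1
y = 1/6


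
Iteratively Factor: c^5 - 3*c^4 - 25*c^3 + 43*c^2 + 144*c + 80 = (c - 4)*(c^4 + c^3 - 21*c^2 - 41*c - 20) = (c - 4)*(c + 4)*(c^3 - 3*c^2 - 9*c - 5) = (c - 4)*(c + 1)*(c + 4)*(c^2 - 4*c - 5) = (c - 4)*(c + 1)^2*(c + 4)*(c - 5)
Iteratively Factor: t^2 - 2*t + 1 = (t - 1)*(t - 1)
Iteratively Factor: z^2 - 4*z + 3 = (z - 1)*(z - 3)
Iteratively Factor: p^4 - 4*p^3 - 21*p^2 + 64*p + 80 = (p - 4)*(p^3 - 21*p - 20) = (p - 4)*(p + 4)*(p^2 - 4*p - 5) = (p - 5)*(p - 4)*(p + 4)*(p + 1)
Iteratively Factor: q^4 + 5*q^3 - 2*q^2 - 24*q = (q + 3)*(q^3 + 2*q^2 - 8*q) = q*(q + 3)*(q^2 + 2*q - 8) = q*(q + 3)*(q + 4)*(q - 2)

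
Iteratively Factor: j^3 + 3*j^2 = (j)*(j^2 + 3*j) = j^2*(j + 3)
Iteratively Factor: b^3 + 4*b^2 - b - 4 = (b - 1)*(b^2 + 5*b + 4) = (b - 1)*(b + 1)*(b + 4)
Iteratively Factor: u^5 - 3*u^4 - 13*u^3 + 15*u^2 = (u - 1)*(u^4 - 2*u^3 - 15*u^2) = (u - 1)*(u + 3)*(u^3 - 5*u^2) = (u - 5)*(u - 1)*(u + 3)*(u^2) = u*(u - 5)*(u - 1)*(u + 3)*(u)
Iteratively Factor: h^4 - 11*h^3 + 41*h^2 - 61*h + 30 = (h - 2)*(h^3 - 9*h^2 + 23*h - 15) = (h - 2)*(h - 1)*(h^2 - 8*h + 15) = (h - 3)*(h - 2)*(h - 1)*(h - 5)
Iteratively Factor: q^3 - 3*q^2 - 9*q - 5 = (q + 1)*(q^2 - 4*q - 5) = (q - 5)*(q + 1)*(q + 1)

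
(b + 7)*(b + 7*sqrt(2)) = b^2 + 7*b + 7*sqrt(2)*b + 49*sqrt(2)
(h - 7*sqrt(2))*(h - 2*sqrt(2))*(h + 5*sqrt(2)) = h^3 - 4*sqrt(2)*h^2 - 62*h + 140*sqrt(2)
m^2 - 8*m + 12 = (m - 6)*(m - 2)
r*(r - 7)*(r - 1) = r^3 - 8*r^2 + 7*r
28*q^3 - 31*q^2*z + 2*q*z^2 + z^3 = (-4*q + z)*(-q + z)*(7*q + z)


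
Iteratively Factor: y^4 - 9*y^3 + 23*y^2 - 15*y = (y - 5)*(y^3 - 4*y^2 + 3*y) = y*(y - 5)*(y^2 - 4*y + 3) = y*(y - 5)*(y - 3)*(y - 1)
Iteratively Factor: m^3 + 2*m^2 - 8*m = (m)*(m^2 + 2*m - 8) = m*(m + 4)*(m - 2)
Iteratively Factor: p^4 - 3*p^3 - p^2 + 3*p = (p + 1)*(p^3 - 4*p^2 + 3*p) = p*(p + 1)*(p^2 - 4*p + 3) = p*(p - 1)*(p + 1)*(p - 3)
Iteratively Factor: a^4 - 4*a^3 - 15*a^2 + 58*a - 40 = (a - 2)*(a^3 - 2*a^2 - 19*a + 20) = (a - 5)*(a - 2)*(a^2 + 3*a - 4) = (a - 5)*(a - 2)*(a - 1)*(a + 4)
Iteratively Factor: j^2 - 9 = (j - 3)*(j + 3)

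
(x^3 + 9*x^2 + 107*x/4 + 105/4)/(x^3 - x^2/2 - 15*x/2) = (2*x^2 + 13*x + 21)/(2*x*(x - 3))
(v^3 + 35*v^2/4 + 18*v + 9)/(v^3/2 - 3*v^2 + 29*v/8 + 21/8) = 2*(4*v^3 + 35*v^2 + 72*v + 36)/(4*v^3 - 24*v^2 + 29*v + 21)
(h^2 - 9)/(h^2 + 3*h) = (h - 3)/h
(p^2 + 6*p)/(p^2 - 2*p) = (p + 6)/(p - 2)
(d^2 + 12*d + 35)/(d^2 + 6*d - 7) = (d + 5)/(d - 1)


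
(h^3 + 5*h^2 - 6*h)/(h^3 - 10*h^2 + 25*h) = (h^2 + 5*h - 6)/(h^2 - 10*h + 25)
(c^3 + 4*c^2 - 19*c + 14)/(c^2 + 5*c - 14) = c - 1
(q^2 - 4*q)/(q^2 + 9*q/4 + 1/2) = 4*q*(q - 4)/(4*q^2 + 9*q + 2)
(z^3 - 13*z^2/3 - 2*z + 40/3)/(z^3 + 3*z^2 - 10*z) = (3*z^2 - 7*z - 20)/(3*z*(z + 5))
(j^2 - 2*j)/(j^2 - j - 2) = j/(j + 1)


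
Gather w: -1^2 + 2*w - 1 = 2*w - 2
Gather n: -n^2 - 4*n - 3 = -n^2 - 4*n - 3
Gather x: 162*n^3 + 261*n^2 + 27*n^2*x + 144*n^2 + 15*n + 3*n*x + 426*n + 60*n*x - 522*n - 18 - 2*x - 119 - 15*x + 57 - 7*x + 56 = 162*n^3 + 405*n^2 - 81*n + x*(27*n^2 + 63*n - 24) - 24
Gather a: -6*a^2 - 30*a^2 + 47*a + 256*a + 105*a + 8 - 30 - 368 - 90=-36*a^2 + 408*a - 480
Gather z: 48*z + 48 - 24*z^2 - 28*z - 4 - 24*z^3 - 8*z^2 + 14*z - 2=-24*z^3 - 32*z^2 + 34*z + 42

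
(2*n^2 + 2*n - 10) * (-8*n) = -16*n^3 - 16*n^2 + 80*n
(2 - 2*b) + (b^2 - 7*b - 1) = b^2 - 9*b + 1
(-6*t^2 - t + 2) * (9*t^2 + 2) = -54*t^4 - 9*t^3 + 6*t^2 - 2*t + 4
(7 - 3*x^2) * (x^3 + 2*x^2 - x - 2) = -3*x^5 - 6*x^4 + 10*x^3 + 20*x^2 - 7*x - 14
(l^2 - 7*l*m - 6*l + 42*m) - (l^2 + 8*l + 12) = -7*l*m - 14*l + 42*m - 12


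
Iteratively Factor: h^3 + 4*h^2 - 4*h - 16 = (h + 4)*(h^2 - 4) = (h - 2)*(h + 4)*(h + 2)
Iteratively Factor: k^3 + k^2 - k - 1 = (k - 1)*(k^2 + 2*k + 1) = (k - 1)*(k + 1)*(k + 1)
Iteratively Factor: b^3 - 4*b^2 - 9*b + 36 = (b - 4)*(b^2 - 9) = (b - 4)*(b - 3)*(b + 3)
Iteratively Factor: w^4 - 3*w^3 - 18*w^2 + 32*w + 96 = (w + 2)*(w^3 - 5*w^2 - 8*w + 48) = (w - 4)*(w + 2)*(w^2 - w - 12) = (w - 4)^2*(w + 2)*(w + 3)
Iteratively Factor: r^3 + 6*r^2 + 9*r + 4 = (r + 4)*(r^2 + 2*r + 1) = (r + 1)*(r + 4)*(r + 1)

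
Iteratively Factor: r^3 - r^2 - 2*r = (r - 2)*(r^2 + r) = r*(r - 2)*(r + 1)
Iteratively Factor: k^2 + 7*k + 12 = (k + 4)*(k + 3)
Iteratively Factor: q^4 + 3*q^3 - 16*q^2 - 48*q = (q)*(q^3 + 3*q^2 - 16*q - 48) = q*(q + 3)*(q^2 - 16) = q*(q + 3)*(q + 4)*(q - 4)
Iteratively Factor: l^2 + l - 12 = (l + 4)*(l - 3)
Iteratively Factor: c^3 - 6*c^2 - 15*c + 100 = (c - 5)*(c^2 - c - 20) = (c - 5)^2*(c + 4)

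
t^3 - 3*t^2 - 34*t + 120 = (t - 5)*(t - 4)*(t + 6)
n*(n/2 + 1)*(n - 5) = n^3/2 - 3*n^2/2 - 5*n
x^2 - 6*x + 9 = (x - 3)^2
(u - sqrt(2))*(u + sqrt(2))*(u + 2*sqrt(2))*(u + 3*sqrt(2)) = u^4 + 5*sqrt(2)*u^3 + 10*u^2 - 10*sqrt(2)*u - 24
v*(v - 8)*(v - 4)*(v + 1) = v^4 - 11*v^3 + 20*v^2 + 32*v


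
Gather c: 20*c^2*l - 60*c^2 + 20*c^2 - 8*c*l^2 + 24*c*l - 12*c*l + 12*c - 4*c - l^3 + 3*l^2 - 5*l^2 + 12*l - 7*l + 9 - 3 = c^2*(20*l - 40) + c*(-8*l^2 + 12*l + 8) - l^3 - 2*l^2 + 5*l + 6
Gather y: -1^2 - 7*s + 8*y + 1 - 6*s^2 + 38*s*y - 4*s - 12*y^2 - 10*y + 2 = -6*s^2 - 11*s - 12*y^2 + y*(38*s - 2) + 2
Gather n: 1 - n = 1 - n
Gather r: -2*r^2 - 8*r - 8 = -2*r^2 - 8*r - 8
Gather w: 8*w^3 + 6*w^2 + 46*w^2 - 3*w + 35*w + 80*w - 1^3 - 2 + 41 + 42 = 8*w^3 + 52*w^2 + 112*w + 80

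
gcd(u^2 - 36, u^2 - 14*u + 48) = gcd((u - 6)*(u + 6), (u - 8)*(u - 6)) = u - 6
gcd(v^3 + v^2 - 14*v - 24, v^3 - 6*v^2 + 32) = v^2 - 2*v - 8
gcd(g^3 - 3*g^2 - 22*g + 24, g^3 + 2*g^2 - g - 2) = g - 1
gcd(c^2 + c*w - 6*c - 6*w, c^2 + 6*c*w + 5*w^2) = c + w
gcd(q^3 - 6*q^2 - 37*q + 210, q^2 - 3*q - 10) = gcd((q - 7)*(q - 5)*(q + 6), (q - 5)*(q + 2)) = q - 5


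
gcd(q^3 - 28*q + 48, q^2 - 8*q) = 1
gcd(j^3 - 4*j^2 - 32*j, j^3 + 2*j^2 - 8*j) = j^2 + 4*j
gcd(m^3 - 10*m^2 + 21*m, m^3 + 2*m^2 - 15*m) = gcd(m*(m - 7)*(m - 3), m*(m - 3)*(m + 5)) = m^2 - 3*m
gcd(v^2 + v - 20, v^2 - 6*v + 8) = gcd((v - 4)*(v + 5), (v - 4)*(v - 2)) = v - 4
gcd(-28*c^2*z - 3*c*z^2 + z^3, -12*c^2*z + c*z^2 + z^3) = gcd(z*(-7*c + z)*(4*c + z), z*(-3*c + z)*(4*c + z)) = 4*c*z + z^2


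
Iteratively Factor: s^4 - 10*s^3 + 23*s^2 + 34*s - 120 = (s + 2)*(s^3 - 12*s^2 + 47*s - 60) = (s - 3)*(s + 2)*(s^2 - 9*s + 20) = (s - 4)*(s - 3)*(s + 2)*(s - 5)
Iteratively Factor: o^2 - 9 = (o - 3)*(o + 3)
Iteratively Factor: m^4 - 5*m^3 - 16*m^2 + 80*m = (m - 5)*(m^3 - 16*m) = (m - 5)*(m + 4)*(m^2 - 4*m) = (m - 5)*(m - 4)*(m + 4)*(m)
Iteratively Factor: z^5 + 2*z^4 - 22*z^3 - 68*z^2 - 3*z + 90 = (z + 2)*(z^4 - 22*z^2 - 24*z + 45) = (z + 2)*(z + 3)*(z^3 - 3*z^2 - 13*z + 15) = (z + 2)*(z + 3)^2*(z^2 - 6*z + 5) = (z - 5)*(z + 2)*(z + 3)^2*(z - 1)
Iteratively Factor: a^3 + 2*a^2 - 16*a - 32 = (a + 2)*(a^2 - 16) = (a + 2)*(a + 4)*(a - 4)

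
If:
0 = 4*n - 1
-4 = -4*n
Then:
No Solution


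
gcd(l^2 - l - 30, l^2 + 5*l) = l + 5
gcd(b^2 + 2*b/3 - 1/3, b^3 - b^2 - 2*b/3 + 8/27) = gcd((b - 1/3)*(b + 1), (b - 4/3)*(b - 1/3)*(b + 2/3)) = b - 1/3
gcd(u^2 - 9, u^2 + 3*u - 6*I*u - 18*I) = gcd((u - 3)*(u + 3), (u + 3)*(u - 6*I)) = u + 3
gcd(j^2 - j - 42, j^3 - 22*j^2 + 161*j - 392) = j - 7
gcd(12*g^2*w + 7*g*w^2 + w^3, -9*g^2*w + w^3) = 3*g*w + w^2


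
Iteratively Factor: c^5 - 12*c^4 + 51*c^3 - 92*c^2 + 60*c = (c - 5)*(c^4 - 7*c^3 + 16*c^2 - 12*c) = (c - 5)*(c - 2)*(c^3 - 5*c^2 + 6*c) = (c - 5)*(c - 3)*(c - 2)*(c^2 - 2*c) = (c - 5)*(c - 3)*(c - 2)^2*(c)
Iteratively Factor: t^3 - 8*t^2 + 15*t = (t)*(t^2 - 8*t + 15) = t*(t - 5)*(t - 3)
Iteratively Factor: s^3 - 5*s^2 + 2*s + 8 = (s - 4)*(s^2 - s - 2) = (s - 4)*(s - 2)*(s + 1)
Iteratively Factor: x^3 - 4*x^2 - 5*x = (x + 1)*(x^2 - 5*x) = (x - 5)*(x + 1)*(x)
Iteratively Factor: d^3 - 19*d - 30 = (d + 3)*(d^2 - 3*d - 10) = (d + 2)*(d + 3)*(d - 5)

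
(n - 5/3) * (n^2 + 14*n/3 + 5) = n^3 + 3*n^2 - 25*n/9 - 25/3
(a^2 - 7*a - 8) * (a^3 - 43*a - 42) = a^5 - 7*a^4 - 51*a^3 + 259*a^2 + 638*a + 336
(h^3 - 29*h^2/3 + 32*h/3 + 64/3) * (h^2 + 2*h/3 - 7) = h^5 - 9*h^4 - 25*h^3/9 + 865*h^2/9 - 544*h/9 - 448/3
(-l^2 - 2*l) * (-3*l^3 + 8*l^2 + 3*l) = 3*l^5 - 2*l^4 - 19*l^3 - 6*l^2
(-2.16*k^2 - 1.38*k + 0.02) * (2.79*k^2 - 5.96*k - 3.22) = -6.0264*k^4 + 9.0234*k^3 + 15.2358*k^2 + 4.3244*k - 0.0644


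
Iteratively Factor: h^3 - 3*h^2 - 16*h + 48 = (h - 4)*(h^2 + h - 12) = (h - 4)*(h + 4)*(h - 3)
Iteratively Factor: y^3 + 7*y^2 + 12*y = (y)*(y^2 + 7*y + 12) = y*(y + 4)*(y + 3)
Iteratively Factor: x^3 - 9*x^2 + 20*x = (x - 5)*(x^2 - 4*x) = x*(x - 5)*(x - 4)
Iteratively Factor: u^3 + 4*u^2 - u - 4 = (u + 1)*(u^2 + 3*u - 4) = (u + 1)*(u + 4)*(u - 1)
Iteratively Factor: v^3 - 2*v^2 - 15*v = (v + 3)*(v^2 - 5*v) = (v - 5)*(v + 3)*(v)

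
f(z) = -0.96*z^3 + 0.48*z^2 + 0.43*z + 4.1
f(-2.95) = 31.65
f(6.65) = -254.13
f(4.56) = -74.98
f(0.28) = 4.24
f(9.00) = -652.99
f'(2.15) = -10.82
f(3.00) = -16.21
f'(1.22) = -2.69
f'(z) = -2.88*z^2 + 0.96*z + 0.43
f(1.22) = 3.60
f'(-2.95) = -27.47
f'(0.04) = 0.46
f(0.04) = 4.12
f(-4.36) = 90.92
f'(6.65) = -120.55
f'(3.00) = -22.61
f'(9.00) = -224.21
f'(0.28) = 0.47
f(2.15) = -2.30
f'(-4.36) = -58.50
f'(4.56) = -55.08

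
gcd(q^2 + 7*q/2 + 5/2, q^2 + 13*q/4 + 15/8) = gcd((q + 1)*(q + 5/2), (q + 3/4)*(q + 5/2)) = q + 5/2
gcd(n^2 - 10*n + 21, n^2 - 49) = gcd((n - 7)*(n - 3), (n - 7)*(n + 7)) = n - 7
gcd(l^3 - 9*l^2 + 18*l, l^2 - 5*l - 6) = l - 6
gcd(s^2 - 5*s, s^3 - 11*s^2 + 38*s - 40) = s - 5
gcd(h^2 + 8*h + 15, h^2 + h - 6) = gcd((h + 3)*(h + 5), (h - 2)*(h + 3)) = h + 3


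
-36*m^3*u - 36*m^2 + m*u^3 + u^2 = (-6*m + u)*(6*m + u)*(m*u + 1)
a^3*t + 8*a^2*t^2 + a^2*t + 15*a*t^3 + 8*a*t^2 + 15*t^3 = (a + 3*t)*(a + 5*t)*(a*t + t)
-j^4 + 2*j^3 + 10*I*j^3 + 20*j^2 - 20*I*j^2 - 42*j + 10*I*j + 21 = (j - 7*I)*(j - 3*I)*(I*j - I)^2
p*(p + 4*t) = p^2 + 4*p*t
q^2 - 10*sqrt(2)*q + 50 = (q - 5*sqrt(2))^2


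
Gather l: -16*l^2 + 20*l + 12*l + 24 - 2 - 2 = -16*l^2 + 32*l + 20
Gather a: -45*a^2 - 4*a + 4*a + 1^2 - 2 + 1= -45*a^2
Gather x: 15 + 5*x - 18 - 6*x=-x - 3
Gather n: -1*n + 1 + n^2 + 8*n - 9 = n^2 + 7*n - 8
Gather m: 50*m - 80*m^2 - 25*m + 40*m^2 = -40*m^2 + 25*m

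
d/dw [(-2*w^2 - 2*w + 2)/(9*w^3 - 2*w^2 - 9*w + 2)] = 2*(9*w^4 + 18*w^3 - 20*w^2 + 7)/(81*w^6 - 36*w^5 - 158*w^4 + 72*w^3 + 73*w^2 - 36*w + 4)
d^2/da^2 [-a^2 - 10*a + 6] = -2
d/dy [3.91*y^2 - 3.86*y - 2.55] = 7.82*y - 3.86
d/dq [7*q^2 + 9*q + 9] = 14*q + 9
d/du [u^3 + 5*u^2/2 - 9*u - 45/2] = 3*u^2 + 5*u - 9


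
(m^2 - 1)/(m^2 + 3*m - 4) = (m + 1)/(m + 4)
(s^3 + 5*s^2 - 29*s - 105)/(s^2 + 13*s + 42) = (s^2 - 2*s - 15)/(s + 6)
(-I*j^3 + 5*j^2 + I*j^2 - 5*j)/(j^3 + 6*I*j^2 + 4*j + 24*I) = j*(-I*j^2 + j*(5 + I) - 5)/(j^3 + 6*I*j^2 + 4*j + 24*I)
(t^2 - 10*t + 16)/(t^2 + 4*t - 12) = (t - 8)/(t + 6)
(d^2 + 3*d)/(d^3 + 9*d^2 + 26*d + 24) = d/(d^2 + 6*d + 8)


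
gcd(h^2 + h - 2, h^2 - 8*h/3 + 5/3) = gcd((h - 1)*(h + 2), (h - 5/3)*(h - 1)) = h - 1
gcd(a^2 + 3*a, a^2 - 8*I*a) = a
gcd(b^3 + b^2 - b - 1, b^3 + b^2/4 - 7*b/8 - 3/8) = b - 1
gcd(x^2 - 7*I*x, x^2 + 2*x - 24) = 1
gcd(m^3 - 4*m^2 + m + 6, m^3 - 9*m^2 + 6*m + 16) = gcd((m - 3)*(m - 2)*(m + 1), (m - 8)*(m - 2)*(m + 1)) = m^2 - m - 2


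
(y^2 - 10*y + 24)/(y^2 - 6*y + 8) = (y - 6)/(y - 2)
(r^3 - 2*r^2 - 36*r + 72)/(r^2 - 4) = (r^2 - 36)/(r + 2)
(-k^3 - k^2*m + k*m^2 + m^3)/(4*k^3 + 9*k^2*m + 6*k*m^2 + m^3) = (-k + m)/(4*k + m)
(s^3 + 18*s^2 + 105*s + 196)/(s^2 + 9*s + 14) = (s^2 + 11*s + 28)/(s + 2)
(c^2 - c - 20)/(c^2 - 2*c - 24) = (c - 5)/(c - 6)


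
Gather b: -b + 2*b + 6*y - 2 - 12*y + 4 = b - 6*y + 2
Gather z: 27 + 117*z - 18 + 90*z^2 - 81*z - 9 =90*z^2 + 36*z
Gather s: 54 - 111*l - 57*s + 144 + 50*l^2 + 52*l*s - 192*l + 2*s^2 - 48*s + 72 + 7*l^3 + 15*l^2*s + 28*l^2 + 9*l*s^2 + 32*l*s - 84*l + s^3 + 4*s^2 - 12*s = 7*l^3 + 78*l^2 - 387*l + s^3 + s^2*(9*l + 6) + s*(15*l^2 + 84*l - 117) + 270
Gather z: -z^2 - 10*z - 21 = -z^2 - 10*z - 21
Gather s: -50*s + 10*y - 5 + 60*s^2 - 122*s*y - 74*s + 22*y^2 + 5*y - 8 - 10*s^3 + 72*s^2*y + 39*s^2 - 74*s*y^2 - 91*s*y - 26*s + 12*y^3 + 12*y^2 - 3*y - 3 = -10*s^3 + s^2*(72*y + 99) + s*(-74*y^2 - 213*y - 150) + 12*y^3 + 34*y^2 + 12*y - 16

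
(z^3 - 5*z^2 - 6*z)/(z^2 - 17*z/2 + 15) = 2*z*(z + 1)/(2*z - 5)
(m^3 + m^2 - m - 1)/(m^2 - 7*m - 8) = (m^2 - 1)/(m - 8)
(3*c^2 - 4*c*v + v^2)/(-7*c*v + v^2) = (-3*c^2 + 4*c*v - v^2)/(v*(7*c - v))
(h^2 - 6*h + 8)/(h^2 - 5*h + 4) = (h - 2)/(h - 1)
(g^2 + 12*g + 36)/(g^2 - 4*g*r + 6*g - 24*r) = (-g - 6)/(-g + 4*r)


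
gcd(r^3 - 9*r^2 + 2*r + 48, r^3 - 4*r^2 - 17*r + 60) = r - 3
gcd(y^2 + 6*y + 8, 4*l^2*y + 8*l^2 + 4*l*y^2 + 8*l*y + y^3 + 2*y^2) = y + 2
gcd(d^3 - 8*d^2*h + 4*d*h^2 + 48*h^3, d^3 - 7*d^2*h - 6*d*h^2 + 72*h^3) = d^2 - 10*d*h + 24*h^2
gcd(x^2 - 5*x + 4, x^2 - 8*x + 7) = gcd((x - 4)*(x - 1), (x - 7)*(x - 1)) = x - 1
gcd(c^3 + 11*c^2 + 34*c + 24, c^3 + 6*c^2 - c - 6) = c^2 + 7*c + 6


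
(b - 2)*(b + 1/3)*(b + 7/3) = b^3 + 2*b^2/3 - 41*b/9 - 14/9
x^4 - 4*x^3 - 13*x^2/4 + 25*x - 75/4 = (x - 3)*(x - 5/2)*(x - 1)*(x + 5/2)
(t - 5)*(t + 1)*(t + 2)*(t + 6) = t^4 + 4*t^3 - 25*t^2 - 88*t - 60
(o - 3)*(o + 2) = o^2 - o - 6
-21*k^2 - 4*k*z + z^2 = (-7*k + z)*(3*k + z)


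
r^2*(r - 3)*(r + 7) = r^4 + 4*r^3 - 21*r^2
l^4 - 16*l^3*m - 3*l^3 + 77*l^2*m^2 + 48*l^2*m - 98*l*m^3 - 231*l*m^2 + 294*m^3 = (l - 3)*(l - 7*m)^2*(l - 2*m)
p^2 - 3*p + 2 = (p - 2)*(p - 1)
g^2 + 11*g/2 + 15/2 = (g + 5/2)*(g + 3)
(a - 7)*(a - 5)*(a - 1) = a^3 - 13*a^2 + 47*a - 35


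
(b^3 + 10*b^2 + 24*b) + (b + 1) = b^3 + 10*b^2 + 25*b + 1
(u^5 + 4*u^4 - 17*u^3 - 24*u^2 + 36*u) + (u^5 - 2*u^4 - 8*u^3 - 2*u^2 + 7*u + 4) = 2*u^5 + 2*u^4 - 25*u^3 - 26*u^2 + 43*u + 4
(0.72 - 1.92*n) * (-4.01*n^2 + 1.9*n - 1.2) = 7.6992*n^3 - 6.5352*n^2 + 3.672*n - 0.864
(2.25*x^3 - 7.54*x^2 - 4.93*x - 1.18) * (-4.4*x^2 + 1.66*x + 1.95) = -9.9*x^5 + 36.911*x^4 + 13.5631*x^3 - 17.6948*x^2 - 11.5723*x - 2.301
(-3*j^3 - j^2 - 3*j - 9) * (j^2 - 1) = -3*j^5 - j^4 - 8*j^2 + 3*j + 9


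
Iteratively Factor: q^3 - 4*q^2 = (q)*(q^2 - 4*q) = q^2*(q - 4)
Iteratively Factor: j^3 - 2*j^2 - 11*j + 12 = (j + 3)*(j^2 - 5*j + 4) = (j - 1)*(j + 3)*(j - 4)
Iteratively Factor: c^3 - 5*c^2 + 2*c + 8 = (c + 1)*(c^2 - 6*c + 8) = (c - 4)*(c + 1)*(c - 2)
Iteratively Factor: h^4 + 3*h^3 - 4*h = (h - 1)*(h^3 + 4*h^2 + 4*h) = (h - 1)*(h + 2)*(h^2 + 2*h) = (h - 1)*(h + 2)^2*(h)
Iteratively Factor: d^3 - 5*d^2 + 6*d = (d)*(d^2 - 5*d + 6) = d*(d - 2)*(d - 3)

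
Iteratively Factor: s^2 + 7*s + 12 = (s + 3)*(s + 4)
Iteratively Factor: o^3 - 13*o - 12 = (o + 3)*(o^2 - 3*o - 4) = (o - 4)*(o + 3)*(o + 1)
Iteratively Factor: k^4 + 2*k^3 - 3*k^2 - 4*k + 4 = (k + 2)*(k^3 - 3*k + 2) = (k - 1)*(k + 2)*(k^2 + k - 2) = (k - 1)^2*(k + 2)*(k + 2)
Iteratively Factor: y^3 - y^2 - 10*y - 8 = (y - 4)*(y^2 + 3*y + 2) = (y - 4)*(y + 1)*(y + 2)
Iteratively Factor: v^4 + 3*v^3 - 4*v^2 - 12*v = (v - 2)*(v^3 + 5*v^2 + 6*v) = v*(v - 2)*(v^2 + 5*v + 6) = v*(v - 2)*(v + 3)*(v + 2)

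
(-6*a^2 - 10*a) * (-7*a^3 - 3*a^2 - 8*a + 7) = 42*a^5 + 88*a^4 + 78*a^3 + 38*a^2 - 70*a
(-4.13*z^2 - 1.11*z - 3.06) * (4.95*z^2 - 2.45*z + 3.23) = -20.4435*z^4 + 4.624*z^3 - 25.7674*z^2 + 3.9117*z - 9.8838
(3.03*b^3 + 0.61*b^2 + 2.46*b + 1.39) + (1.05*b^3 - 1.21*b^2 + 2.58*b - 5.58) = 4.08*b^3 - 0.6*b^2 + 5.04*b - 4.19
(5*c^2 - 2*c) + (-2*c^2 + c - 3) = 3*c^2 - c - 3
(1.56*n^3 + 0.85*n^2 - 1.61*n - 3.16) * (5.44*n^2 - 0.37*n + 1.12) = 8.4864*n^5 + 4.0468*n^4 - 7.3257*n^3 - 15.6427*n^2 - 0.634*n - 3.5392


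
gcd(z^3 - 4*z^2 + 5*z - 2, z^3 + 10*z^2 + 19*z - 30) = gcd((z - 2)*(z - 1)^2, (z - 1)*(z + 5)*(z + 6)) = z - 1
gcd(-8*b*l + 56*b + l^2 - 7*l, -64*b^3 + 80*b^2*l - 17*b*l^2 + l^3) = 8*b - l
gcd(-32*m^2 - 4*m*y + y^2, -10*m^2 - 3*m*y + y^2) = 1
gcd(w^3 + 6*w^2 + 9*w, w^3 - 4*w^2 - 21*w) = w^2 + 3*w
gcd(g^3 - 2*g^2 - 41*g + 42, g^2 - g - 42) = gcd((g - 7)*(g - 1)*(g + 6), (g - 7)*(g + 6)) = g^2 - g - 42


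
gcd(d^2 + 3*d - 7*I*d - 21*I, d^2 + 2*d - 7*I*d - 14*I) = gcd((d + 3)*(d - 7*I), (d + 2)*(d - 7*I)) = d - 7*I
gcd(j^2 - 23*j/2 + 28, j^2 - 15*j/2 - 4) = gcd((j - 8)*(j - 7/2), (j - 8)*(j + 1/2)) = j - 8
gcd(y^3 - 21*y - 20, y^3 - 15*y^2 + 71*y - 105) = y - 5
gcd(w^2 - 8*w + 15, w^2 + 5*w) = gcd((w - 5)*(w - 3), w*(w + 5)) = 1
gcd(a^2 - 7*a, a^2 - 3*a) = a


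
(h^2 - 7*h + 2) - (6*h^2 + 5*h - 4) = -5*h^2 - 12*h + 6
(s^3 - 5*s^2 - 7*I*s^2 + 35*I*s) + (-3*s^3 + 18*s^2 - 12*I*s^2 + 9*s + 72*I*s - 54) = -2*s^3 + 13*s^2 - 19*I*s^2 + 9*s + 107*I*s - 54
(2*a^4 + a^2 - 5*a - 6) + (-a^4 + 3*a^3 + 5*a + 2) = a^4 + 3*a^3 + a^2 - 4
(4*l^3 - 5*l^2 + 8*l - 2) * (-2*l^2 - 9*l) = -8*l^5 - 26*l^4 + 29*l^3 - 68*l^2 + 18*l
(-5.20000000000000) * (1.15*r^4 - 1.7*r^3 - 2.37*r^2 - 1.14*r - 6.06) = -5.98*r^4 + 8.84*r^3 + 12.324*r^2 + 5.928*r + 31.512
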